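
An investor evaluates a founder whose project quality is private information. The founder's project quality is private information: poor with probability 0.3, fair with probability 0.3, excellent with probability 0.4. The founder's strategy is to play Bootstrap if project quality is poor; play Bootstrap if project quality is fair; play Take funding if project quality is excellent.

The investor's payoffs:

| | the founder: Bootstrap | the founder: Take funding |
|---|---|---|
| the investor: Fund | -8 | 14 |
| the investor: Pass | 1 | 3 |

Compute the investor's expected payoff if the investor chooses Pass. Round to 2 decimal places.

Take the expectation over the founder's project quality, weighting each type's action by its prior probability.
E[Pass] = 0.3·1 + 0.3·1 + 0.4·3 = 0.3 + 0.3 + 1.2 = 1.8

1.80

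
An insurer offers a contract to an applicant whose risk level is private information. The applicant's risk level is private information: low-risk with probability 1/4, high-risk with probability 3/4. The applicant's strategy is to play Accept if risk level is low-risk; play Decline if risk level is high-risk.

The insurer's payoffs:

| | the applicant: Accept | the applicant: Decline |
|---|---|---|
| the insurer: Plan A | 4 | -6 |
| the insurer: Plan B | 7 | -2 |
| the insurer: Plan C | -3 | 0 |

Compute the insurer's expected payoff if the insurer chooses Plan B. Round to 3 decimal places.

0.250

E[Plan B] = 1/4·7 + 3/4·(-2) = 7/4 + (-3/2) = 1/4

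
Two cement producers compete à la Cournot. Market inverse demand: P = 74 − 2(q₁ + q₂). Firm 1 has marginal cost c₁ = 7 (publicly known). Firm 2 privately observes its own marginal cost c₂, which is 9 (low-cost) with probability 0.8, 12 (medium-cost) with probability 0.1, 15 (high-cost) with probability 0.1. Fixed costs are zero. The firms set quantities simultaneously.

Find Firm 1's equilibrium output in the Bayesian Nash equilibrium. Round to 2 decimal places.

11.65

Each type of Firm 2 best-responds to q₁; Firm 1 best-responds to the expected q₂ over Firm 2's types.
Firm 2 with cost c maximizes (74 − 2(q₁+q₂) − c)·q₂, giving q₂(c) = (74 − c − 2q₁)/4.
E[c₂] = 0.8·9 + 0.1·12 + 0.1·15 = 9.9
Firm 1's FOC against E[q₂] yields q₁ = (74 − 2·7 + E[c₂])/6 = (74 − 14 + 9.9)/6 = 11.65.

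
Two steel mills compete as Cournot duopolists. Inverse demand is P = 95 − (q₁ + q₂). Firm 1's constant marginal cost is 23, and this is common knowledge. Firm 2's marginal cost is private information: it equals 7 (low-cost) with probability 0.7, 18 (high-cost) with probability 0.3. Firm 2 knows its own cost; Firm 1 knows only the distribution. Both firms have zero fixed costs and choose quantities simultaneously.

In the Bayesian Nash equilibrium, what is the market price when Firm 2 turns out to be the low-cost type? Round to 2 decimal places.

Type-c best response for Firm 2: q₂(c) = (95 − c)/2 − q₁/2.
Firm 1 maximizes expected profit; its first-order condition is 95 − 2q₁ − E[q₂] − 23 = 0.
Substituting E[q₂] and solving: E[c₂] = 10.3, so q₁ = (95 − 2·23 + 10.3)/3 = 19.7667.
q₂(low-cost) = 34.1167, so P = 95 − (19.7667 + 34.1167) = 41.1167.

41.12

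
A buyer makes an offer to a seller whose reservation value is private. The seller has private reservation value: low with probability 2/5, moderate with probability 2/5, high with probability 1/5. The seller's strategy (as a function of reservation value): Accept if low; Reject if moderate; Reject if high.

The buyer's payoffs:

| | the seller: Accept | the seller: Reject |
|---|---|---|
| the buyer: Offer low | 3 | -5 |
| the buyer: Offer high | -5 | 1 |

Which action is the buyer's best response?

Offer high

Compute the buyer's expected payoff for each action, taking the expectation over the seller's type.
E[Offer low] = 2/5·(3) + 2/5·(-5) + 1/5·(-5) = -9/5
E[Offer high] = 2/5·(-5) + 2/5·(1) + 1/5·(1) = -7/5
Best response: Offer high (-7/5 is the largest).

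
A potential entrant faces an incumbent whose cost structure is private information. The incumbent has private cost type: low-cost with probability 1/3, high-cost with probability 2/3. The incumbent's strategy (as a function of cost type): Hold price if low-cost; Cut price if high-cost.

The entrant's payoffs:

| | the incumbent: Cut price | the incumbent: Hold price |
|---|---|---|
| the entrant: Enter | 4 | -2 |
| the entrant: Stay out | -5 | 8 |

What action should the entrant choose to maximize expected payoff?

Enter

Compute the entrant's expected payoff for each action, taking the expectation over the incumbent's type.
E[Enter] = 1/3·(-2) + 2/3·(4) = 2
E[Stay out] = 1/3·(8) + 2/3·(-5) = -2/3
Best response: Enter (2 is the largest).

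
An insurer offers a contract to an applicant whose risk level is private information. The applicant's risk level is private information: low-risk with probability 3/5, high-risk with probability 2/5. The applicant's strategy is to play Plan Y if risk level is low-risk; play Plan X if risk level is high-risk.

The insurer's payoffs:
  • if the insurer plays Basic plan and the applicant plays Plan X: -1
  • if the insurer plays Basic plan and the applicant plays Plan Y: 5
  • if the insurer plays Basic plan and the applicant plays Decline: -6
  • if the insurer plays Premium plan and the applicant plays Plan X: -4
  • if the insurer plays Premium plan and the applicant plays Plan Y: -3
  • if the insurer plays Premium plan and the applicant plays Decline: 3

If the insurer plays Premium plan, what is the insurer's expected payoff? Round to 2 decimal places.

-3.40

Take the expectation over the applicant's risk level, weighting each type's action by its prior probability.
E[Premium plan] = 3/5·(-3) + 2/5·(-4) = (-9/5) + (-8/5) = -17/5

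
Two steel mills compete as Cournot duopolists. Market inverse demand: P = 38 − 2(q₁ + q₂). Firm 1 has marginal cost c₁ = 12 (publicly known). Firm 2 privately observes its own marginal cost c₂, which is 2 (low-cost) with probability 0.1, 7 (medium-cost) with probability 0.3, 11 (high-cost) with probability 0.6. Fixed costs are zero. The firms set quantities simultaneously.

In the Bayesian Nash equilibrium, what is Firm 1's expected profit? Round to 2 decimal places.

29.13

Each type of Firm 2 best-responds to q₁; Firm 1 best-responds to the expected q₂ over Firm 2's types.
Firm 2 with cost c maximizes (38 − 2(q₁+q₂) − c)·q₂, giving q₂(c) = (38 − c − 2q₁)/4.
E[c₂] = 0.1·2 + 0.3·7 + 0.6·11 = 8.9
Firm 1's FOC against E[q₂] yields q₁ = (38 − 2·12 + E[c₂])/6 = (38 − 24 + 8.9)/6 = 3.81667.
E[P] = 38 − 2·(q₁ + E[q₂]) = 19.6333; Firm 1's expected profit = (E[P] − 12)·q₁ = (19.6333 − 12)·3.81667 = 29.1339.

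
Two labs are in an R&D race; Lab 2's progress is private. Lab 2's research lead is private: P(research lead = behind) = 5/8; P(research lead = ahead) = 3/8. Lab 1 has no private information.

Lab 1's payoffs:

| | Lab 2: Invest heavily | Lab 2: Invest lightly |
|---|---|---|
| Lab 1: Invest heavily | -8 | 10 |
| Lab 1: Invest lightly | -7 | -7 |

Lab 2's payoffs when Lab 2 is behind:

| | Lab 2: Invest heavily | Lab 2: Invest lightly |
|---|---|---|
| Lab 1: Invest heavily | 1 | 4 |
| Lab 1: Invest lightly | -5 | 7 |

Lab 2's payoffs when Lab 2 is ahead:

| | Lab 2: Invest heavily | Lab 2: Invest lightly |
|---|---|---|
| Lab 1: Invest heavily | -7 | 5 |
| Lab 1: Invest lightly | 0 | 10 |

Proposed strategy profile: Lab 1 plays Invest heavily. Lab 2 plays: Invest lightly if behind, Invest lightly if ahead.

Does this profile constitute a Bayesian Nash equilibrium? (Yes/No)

Lab 1 plays Invest heavily: E[Invest heavily] = 5/8·(10) + 3/8·(10) = 10; E[Invest lightly] = -7. Best-responding. ✓
Lab 2 (research lead behind), facing Invest heavily: Invest heavily gives 1, Invest lightly gives 4. Proposed Invest lightly is best. ✓
Lab 2 (research lead ahead), facing Invest heavily: Invest heavily gives -7, Invest lightly gives 5. Proposed Invest lightly is best. ✓

Yes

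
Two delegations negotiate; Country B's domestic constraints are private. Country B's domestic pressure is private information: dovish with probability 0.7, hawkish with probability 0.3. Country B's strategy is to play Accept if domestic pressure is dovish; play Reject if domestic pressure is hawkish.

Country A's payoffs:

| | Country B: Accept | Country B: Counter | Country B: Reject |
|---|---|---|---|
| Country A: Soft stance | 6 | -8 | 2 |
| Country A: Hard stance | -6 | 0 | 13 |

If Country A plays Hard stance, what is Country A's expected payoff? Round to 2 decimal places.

-0.30

E[Hard stance] = 0.7·(-6) + 0.3·13 = (-4.2) + 3.9 = -0.3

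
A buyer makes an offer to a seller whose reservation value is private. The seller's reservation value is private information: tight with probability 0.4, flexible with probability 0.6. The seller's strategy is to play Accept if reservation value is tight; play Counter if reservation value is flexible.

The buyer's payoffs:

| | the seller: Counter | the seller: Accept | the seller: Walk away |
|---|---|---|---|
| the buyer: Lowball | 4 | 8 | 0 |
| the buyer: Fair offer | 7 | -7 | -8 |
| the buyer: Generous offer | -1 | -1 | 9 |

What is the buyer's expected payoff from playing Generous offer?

E[Generous offer] = 0.4·(-1) + 0.6·(-1) = (-0.4) + (-0.6) = -1

-1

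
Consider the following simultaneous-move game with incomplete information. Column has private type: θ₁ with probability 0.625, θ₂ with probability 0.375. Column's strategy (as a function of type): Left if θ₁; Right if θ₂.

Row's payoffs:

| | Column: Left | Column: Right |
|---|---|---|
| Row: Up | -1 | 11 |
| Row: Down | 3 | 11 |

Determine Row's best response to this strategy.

E[Up] = 0.625·(-1) + 0.375·(11) = 3.5
E[Down] = 0.625·(3) + 0.375·(11) = 6
Best response: Down (6 is the largest).

Down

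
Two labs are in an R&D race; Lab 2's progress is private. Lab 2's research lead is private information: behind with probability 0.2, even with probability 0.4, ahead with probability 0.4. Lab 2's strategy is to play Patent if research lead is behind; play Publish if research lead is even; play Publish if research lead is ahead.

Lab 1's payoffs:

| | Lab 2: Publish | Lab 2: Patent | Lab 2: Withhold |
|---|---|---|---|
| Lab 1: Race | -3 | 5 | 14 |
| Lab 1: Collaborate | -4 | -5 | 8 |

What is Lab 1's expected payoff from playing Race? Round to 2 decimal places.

Take the expectation over Lab 2's research lead, weighting each type's action by its prior probability.
E[Race] = 0.2·5 + 0.4·(-3) + 0.4·(-3) = 1 + (-1.2) + (-1.2) = -1.4

-1.40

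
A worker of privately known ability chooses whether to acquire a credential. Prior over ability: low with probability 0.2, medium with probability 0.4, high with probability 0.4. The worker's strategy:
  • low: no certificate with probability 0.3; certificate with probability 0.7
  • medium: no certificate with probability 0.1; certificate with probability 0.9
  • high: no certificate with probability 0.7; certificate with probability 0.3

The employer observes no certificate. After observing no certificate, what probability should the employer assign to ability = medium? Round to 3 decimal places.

P(no certificate) = 0.2·0.3 + 0.4·0.1 + 0.4·0.7 = 0.38
P(medium | no certificate) = (0.4·0.1) / 0.38 = 0.04 / 0.38 = 0.105263

0.105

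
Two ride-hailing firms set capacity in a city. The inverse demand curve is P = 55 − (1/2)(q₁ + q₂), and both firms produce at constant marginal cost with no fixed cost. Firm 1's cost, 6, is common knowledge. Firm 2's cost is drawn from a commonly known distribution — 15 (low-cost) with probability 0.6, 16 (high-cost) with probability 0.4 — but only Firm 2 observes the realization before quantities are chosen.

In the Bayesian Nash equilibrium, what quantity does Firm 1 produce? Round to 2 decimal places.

38.93

Type-c best response for Firm 2: q₂(c) = (55 − c) − q₁/2.
Firm 1 maximizes expected profit; its first-order condition is 55 − q₁ − (1/2)E[q₂] − 6 = 0.
Substituting E[q₂] and solving: E[c₂] = 15.4, so q₁ = (55 − 2·6 + 15.4)/(3/2) = 38.9333.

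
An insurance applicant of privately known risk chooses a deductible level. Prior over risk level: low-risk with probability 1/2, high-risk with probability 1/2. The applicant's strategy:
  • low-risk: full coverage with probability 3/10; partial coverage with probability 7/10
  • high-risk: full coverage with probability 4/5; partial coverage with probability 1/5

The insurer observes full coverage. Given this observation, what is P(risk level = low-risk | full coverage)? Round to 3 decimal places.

P(full coverage) = (1/2)·(3/10) + (1/2)·(4/5) = 11/20
P(low-risk | full coverage) = ((1/2)·(3/10)) / (11/20) = (3/20) / (11/20) = 3/11

0.273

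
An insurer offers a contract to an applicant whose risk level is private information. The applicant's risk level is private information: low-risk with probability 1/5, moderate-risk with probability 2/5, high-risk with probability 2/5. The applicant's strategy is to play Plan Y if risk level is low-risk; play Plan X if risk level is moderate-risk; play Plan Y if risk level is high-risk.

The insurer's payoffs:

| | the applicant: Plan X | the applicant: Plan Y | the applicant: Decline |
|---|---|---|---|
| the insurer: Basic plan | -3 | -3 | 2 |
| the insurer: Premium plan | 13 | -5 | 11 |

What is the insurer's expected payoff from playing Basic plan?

-3

Take the expectation over the applicant's risk level, weighting each type's action by its prior probability.
E[Basic plan] = 1/5·(-3) + 2/5·(-3) + 2/5·(-3) = (-3/5) + (-6/5) + (-6/5) = -3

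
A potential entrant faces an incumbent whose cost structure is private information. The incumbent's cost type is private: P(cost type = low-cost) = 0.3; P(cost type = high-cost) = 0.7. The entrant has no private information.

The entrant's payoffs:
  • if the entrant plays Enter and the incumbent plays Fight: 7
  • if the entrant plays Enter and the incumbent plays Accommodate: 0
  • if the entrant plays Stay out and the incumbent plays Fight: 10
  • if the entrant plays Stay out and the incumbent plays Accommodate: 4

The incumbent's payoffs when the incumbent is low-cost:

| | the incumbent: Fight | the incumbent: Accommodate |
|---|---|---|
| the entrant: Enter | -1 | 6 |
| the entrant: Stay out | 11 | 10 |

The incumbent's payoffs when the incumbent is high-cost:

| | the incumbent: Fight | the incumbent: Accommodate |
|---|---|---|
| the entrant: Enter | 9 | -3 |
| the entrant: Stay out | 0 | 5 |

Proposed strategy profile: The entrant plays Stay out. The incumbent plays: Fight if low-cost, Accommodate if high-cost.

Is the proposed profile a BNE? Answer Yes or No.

The entrant plays Stay out: E[Stay out] = 0.3·(10) + 0.7·(4) = 5.8; E[Enter] = 2.1. Best-responding. ✓
The incumbent (cost type low-cost), facing Stay out: Fight gives 11, Accommodate gives 10. Proposed Fight is best. ✓
The incumbent (cost type high-cost), facing Stay out: Fight gives 0, Accommodate gives 5. Proposed Accommodate is best. ✓

Yes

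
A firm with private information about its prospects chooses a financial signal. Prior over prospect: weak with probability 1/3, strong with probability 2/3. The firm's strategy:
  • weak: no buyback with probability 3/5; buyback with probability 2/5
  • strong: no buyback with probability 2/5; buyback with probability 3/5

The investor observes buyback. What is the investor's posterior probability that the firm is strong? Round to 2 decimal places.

P(buyback) = (1/3)·(2/5) + (2/3)·(3/5) = 8/15
P(strong | buyback) = ((2/3)·(3/5)) / (8/15) = (2/5) / (8/15) = 3/4

0.75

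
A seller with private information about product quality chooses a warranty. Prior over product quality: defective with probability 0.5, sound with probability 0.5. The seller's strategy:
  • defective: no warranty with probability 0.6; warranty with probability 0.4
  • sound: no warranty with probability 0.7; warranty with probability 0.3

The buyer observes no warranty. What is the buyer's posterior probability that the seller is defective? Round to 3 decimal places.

Apply Bayes' rule using the sender's strategy as the likelihood.
P(no warranty) = 0.5·0.6 + 0.5·0.7 = 0.65
P(defective | no warranty) = (0.5·0.6) / 0.65 = 0.3 / 0.65 = 0.461538

0.462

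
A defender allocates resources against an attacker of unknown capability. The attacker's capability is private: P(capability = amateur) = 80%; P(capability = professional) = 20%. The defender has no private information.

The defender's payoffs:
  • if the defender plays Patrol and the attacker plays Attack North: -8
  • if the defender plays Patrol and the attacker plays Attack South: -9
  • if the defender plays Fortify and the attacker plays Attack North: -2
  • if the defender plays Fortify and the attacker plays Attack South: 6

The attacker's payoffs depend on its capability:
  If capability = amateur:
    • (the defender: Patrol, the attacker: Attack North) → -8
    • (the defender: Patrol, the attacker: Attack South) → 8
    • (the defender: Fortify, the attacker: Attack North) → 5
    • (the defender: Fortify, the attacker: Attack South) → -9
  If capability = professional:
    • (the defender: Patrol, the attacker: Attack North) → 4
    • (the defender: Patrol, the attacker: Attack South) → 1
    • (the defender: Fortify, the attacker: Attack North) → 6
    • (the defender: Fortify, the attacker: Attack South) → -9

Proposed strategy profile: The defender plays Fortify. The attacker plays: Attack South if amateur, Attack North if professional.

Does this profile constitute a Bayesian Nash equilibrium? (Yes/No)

No

The defender plays Fortify: E[Fortify] = 0.8·(6) + 0.2·(-2) = 4.4; E[Patrol] = -8.8. Best-responding. ✓
The attacker (capability amateur), facing Fortify: Attack North gives 5, Attack South gives -9. Proposed Attack South is not best — profitable deviation exists. ✗
The attacker (capability professional), facing Fortify: Attack North gives 6, Attack South gives -9. Proposed Attack North is best. ✓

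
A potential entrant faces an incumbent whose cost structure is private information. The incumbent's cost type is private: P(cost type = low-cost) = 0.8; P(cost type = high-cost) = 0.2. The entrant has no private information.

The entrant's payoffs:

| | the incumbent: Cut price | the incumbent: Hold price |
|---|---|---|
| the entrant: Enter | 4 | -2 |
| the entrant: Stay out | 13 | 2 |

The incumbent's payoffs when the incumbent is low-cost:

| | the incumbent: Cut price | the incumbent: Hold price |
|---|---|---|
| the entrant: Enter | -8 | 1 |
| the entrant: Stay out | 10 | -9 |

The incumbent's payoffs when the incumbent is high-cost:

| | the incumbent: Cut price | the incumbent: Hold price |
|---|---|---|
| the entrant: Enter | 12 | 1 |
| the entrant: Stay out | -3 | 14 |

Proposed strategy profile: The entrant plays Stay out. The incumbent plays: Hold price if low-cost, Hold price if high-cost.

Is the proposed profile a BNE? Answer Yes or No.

No

The entrant plays Stay out: E[Stay out] = 0.8·(2) + 0.2·(2) = 2; E[Enter] = -2. Best-responding. ✓
The incumbent (cost type low-cost), facing Stay out: Cut price gives 10, Hold price gives -9. Proposed Hold price is not best — profitable deviation exists. ✗
The incumbent (cost type high-cost), facing Stay out: Cut price gives -3, Hold price gives 14. Proposed Hold price is best. ✓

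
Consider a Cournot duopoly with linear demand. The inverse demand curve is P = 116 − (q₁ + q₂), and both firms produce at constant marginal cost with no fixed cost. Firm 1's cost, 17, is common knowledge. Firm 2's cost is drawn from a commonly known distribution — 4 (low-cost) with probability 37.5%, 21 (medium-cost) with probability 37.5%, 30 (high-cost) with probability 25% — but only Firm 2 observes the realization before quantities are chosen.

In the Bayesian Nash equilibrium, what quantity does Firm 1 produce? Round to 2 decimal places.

32.96

Each type of Firm 2 best-responds to q₁; Firm 1 best-responds to the expected q₂ over Firm 2's types.
Firm 2 with cost c maximizes (116 − (q₁+q₂) − c)·q₂, giving q₂(c) = (116 − c − q₁)/2.
E[c₂] = 0.375·4 + 0.375·21 + 0.25·30 = 16.875
Firm 1's FOC against E[q₂] yields q₁ = (116 − 2·17 + E[c₂])/3 = (116 − 34 + 16.875)/3 = 32.9583.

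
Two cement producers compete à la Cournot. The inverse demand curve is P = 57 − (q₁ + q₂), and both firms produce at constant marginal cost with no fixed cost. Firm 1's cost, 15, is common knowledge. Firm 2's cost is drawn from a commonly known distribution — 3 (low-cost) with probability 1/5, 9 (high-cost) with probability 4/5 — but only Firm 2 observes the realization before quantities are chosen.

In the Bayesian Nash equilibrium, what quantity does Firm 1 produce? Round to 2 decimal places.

Each type of Firm 2 best-responds to q₁; Firm 1 best-responds to the expected q₂ over Firm 2's types.
Firm 2 with cost c maximizes (57 − (q₁+q₂) − c)·q₂, giving q₂(c) = (57 − c − q₁)/2.
E[c₂] = 1/5·3 + 4/5·9 = 7.8
Firm 1's FOC against E[q₂] yields q₁ = (57 − 2·15 + E[c₂])/3 = (57 − 30 + 7.8)/3 = 11.6.

11.60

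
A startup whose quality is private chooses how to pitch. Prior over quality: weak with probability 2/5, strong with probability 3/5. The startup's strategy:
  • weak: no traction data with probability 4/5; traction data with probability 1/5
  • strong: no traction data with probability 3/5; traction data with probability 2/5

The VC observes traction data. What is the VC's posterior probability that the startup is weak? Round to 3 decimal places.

Apply Bayes' rule using the sender's strategy as the likelihood.
P(traction data) = (2/5)·(1/5) + (3/5)·(2/5) = 8/25
P(weak | traction data) = ((2/5)·(1/5)) / (8/25) = (2/25) / (8/25) = 1/4

0.250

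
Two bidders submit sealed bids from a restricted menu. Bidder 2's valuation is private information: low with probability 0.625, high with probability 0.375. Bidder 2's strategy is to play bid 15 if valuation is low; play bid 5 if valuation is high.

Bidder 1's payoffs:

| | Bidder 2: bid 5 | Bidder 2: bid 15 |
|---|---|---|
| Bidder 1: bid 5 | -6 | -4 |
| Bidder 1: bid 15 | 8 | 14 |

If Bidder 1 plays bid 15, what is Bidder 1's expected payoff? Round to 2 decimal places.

E[bid 15] = 0.625·14 + 0.375·8 = 8.75 + 3 = 11.75

11.75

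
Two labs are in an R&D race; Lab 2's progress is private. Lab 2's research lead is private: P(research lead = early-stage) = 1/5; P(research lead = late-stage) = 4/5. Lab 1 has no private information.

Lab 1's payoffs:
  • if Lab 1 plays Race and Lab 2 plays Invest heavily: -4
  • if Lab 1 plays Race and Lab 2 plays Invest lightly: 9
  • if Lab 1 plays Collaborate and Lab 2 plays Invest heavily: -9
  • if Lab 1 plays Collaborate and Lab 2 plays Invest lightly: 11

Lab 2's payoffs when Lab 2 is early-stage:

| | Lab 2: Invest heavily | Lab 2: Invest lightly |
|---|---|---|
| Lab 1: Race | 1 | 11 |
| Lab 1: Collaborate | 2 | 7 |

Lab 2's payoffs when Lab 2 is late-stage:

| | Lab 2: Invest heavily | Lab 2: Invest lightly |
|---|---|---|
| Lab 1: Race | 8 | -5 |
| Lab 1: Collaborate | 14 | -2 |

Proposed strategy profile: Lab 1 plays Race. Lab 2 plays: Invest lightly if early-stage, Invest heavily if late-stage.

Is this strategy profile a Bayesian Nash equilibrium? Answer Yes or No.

Lab 1 plays Race: E[Race] = 1/5·(9) + 4/5·(-4) = -7/5; E[Collaborate] = -5. Best-responding. ✓
Lab 2 (research lead early-stage), facing Race: Invest heavily gives 1, Invest lightly gives 11. Proposed Invest lightly is best. ✓
Lab 2 (research lead late-stage), facing Race: Invest heavily gives 8, Invest lightly gives -5. Proposed Invest heavily is best. ✓

Yes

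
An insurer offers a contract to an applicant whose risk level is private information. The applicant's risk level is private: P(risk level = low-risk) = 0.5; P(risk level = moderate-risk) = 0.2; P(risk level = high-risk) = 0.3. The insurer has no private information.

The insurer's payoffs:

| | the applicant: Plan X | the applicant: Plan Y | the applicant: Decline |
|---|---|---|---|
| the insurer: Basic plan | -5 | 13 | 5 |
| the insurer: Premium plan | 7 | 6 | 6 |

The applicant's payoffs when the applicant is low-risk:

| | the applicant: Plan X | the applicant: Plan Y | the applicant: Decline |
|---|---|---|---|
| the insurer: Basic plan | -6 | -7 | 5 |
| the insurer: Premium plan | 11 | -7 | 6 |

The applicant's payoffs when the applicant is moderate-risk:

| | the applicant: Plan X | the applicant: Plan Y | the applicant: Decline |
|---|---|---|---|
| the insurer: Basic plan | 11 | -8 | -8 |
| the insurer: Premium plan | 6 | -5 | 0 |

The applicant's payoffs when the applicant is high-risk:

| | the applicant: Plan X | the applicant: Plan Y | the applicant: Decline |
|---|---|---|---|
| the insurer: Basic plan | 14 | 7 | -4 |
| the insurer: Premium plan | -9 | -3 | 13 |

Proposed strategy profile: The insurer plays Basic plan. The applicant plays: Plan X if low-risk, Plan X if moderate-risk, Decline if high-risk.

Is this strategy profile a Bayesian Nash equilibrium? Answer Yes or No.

The insurer plays Basic plan: E[Basic plan] = 0.5·(-5) + 0.2·(-5) + 0.3·(5) = -2; E[Premium plan] = 6.7. Not best-responding. ✗
The applicant (risk level low-risk), facing Basic plan: Plan X gives -6, Plan Y gives -7, Decline gives 5. Proposed Plan X is not best — profitable deviation exists. ✗
The applicant (risk level moderate-risk), facing Basic plan: Plan X gives 11, Plan Y gives -8, Decline gives -8. Proposed Plan X is best. ✓
The applicant (risk level high-risk), facing Basic plan: Plan X gives 14, Plan Y gives 7, Decline gives -4. Proposed Decline is not best — profitable deviation exists. ✗

No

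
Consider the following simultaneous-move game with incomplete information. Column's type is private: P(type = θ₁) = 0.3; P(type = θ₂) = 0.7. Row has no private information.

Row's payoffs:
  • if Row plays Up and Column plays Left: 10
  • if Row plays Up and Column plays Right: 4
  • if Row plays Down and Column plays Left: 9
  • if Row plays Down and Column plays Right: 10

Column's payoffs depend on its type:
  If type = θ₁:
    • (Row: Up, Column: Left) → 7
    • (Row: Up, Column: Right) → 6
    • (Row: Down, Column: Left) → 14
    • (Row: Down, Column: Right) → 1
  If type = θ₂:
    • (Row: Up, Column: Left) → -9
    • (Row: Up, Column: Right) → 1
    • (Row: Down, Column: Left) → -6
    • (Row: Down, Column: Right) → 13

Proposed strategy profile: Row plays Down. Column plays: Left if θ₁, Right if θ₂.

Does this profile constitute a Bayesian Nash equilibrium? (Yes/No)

A profile is a BNE iff every type of every player is best-responding given beliefs about the other side.
Row plays Down: E[Down] = 0.3·(9) + 0.7·(10) = 9.7; E[Up] = 5.8. Best-responding. ✓
Column (type θ₁), facing Down: Left gives 14, Right gives 1. Proposed Left is best. ✓
Column (type θ₂), facing Down: Left gives -6, Right gives 13. Proposed Right is best. ✓

Yes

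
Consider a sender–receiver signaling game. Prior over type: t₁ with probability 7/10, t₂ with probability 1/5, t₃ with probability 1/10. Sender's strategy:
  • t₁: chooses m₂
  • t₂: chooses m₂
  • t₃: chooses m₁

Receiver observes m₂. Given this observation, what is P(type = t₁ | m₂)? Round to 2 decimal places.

0.78

Apply Bayes' rule using the sender's strategy as the likelihood.
P(m₂) = (7/10)·1 + (1/5)·1 + (1/10)·0 = 9/10
P(t₁ | m₂) = ((7/10)·1) / (9/10) = (7/10) / (9/10) = 7/9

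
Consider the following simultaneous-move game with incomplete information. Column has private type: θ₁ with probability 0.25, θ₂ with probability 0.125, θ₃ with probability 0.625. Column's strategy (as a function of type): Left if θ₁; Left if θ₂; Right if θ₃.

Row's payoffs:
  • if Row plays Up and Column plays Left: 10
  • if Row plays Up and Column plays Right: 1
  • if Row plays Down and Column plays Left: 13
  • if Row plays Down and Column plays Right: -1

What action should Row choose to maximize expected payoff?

Compute Row's expected payoff for each action, taking the expectation over Column's type.
E[Up] = 0.25·(10) + 0.125·(10) + 0.625·(1) = 4.375
E[Down] = 0.25·(13) + 0.125·(13) + 0.625·(-1) = 4.25
Best response: Up (4.375 is the largest).

Up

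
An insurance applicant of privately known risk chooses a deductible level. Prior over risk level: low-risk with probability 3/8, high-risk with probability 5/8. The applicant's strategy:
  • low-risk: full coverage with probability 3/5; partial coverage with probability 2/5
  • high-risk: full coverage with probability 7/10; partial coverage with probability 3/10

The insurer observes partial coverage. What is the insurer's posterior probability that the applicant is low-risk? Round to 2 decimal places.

P(partial coverage) = (3/8)·(2/5) + (5/8)·(3/10) = 27/80
P(low-risk | partial coverage) = ((3/8)·(2/5)) / (27/80) = (3/20) / (27/80) = 4/9

0.44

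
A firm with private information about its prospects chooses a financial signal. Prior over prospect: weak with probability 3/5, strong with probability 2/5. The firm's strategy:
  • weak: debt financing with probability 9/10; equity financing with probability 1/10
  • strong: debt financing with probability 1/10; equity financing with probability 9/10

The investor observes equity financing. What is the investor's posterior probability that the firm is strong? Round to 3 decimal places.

0.857

P(equity financing) = (3/5)·(1/10) + (2/5)·(9/10) = 21/50
P(strong | equity financing) = ((2/5)·(9/10)) / (21/50) = (9/25) / (21/50) = 6/7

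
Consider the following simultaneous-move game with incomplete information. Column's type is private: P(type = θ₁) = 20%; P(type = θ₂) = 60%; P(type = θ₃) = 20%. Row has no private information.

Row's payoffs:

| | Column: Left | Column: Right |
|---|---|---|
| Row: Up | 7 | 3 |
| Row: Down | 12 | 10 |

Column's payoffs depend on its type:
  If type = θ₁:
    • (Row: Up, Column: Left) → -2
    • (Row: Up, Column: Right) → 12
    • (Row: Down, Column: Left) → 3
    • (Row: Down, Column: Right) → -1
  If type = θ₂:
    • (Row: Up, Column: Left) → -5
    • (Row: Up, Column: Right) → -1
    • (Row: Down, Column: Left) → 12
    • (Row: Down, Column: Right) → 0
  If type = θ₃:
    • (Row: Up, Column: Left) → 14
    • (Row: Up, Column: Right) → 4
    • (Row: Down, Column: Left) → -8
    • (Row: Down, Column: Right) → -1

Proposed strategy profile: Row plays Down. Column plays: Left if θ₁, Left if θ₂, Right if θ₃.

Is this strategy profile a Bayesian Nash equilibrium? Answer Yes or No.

Yes

Row plays Down: E[Down] = 0.2·(12) + 0.6·(12) + 0.2·(10) = 11.6; E[Up] = 6.2. Best-responding. ✓
Column (type θ₁), facing Down: Left gives 3, Right gives -1. Proposed Left is best. ✓
Column (type θ₂), facing Down: Left gives 12, Right gives 0. Proposed Left is best. ✓
Column (type θ₃), facing Down: Left gives -8, Right gives -1. Proposed Right is best. ✓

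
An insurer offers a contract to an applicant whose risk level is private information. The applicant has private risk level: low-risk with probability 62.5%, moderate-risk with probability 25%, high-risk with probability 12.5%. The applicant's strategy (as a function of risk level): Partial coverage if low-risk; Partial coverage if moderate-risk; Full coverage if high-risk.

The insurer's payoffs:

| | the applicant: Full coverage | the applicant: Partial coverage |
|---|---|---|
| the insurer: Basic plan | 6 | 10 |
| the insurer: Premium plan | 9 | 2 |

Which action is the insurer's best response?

Basic plan

Compute the insurer's expected payoff for each action, taking the expectation over the applicant's type.
E[Basic plan] = 0.625·(10) + 0.25·(10) + 0.125·(6) = 9.5
E[Premium plan] = 0.625·(2) + 0.25·(2) + 0.125·(9) = 2.875
Best response: Basic plan (9.5 is the largest).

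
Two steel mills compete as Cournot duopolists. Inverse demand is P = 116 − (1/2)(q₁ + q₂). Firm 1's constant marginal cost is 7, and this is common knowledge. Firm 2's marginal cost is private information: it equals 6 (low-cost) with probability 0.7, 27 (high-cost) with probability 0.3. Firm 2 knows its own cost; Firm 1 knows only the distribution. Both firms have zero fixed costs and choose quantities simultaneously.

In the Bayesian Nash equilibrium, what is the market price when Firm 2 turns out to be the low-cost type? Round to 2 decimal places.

41.95

Each type of Firm 2 best-responds to q₁; Firm 1 best-responds to the expected q₂ over Firm 2's types.
Firm 2 with cost c maximizes (116 − (1/2)(q₁+q₂) − c)·q₂, giving q₂(c) = (116 − c − (1/2)q₁).
E[c₂] = 0.7·6 + 0.3·27 = 12.3
Firm 1's FOC against E[q₂] yields q₁ = (116 − 2·7 + E[c₂])/(3/2) = (116 − 14 + 12.3)/(3/2) = 76.2.
q₂(low-cost) = 71.9, so P = 116 − (1/2)·(76.2 + 71.9) = 41.95.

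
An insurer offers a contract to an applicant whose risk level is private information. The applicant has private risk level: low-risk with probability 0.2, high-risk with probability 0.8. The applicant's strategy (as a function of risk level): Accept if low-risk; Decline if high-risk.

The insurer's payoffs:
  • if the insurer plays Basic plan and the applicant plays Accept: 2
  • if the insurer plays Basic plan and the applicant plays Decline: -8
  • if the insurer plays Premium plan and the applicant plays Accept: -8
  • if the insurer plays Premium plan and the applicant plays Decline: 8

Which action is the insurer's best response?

Premium plan

E[Basic plan] = 0.2·(2) + 0.8·(-8) = -6
E[Premium plan] = 0.2·(-8) + 0.8·(8) = 4.8
Best response: Premium plan (4.8 is the largest).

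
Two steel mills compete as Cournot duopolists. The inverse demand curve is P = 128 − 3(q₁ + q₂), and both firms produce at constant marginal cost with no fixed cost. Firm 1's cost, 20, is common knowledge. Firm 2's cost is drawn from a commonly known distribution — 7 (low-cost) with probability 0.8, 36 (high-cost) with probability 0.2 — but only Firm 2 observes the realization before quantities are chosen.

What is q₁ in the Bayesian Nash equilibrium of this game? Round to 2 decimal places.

Type-c best response for Firm 2: q₂(c) = (128 − c)/6 − q₁/2.
Firm 1 maximizes expected profit; its first-order condition is 128 − 6q₁ − 3E[q₂] − 20 = 0.
Substituting E[q₂] and solving: E[c₂] = 12.8, so q₁ = (128 − 2·20 + 12.8)/9 = 11.2.

11.20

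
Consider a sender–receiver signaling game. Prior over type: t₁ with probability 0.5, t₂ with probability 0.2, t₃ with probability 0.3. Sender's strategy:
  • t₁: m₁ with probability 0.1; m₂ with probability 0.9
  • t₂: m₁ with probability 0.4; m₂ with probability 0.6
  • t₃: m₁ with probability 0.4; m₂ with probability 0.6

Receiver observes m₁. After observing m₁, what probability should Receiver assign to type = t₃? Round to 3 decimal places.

Apply Bayes' rule using the sender's strategy as the likelihood.
P(m₁) = 0.5·0.1 + 0.2·0.4 + 0.3·0.4 = 0.25
P(t₃ | m₁) = (0.3·0.4) / 0.25 = 0.12 / 0.25 = 0.48

0.480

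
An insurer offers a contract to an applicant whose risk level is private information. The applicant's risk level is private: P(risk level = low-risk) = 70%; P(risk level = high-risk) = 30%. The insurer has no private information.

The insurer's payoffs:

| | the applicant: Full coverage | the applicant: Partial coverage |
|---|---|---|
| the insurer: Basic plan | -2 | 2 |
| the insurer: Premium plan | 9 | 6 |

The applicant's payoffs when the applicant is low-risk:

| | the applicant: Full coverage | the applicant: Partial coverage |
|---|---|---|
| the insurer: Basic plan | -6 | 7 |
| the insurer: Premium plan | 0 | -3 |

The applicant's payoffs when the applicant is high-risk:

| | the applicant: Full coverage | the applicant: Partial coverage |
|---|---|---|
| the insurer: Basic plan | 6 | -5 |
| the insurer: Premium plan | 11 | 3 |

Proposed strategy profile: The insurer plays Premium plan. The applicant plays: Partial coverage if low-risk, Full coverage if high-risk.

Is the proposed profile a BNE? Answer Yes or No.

No

A profile is a BNE iff every type of every player is best-responding given beliefs about the other side.
The insurer plays Premium plan: E[Premium plan] = 0.7·(6) + 0.3·(9) = 6.9; E[Basic plan] = 0.8. Best-responding. ✓
The applicant (risk level low-risk), facing Premium plan: Full coverage gives 0, Partial coverage gives -3. Proposed Partial coverage is not best — profitable deviation exists. ✗
The applicant (risk level high-risk), facing Premium plan: Full coverage gives 11, Partial coverage gives 3. Proposed Full coverage is best. ✓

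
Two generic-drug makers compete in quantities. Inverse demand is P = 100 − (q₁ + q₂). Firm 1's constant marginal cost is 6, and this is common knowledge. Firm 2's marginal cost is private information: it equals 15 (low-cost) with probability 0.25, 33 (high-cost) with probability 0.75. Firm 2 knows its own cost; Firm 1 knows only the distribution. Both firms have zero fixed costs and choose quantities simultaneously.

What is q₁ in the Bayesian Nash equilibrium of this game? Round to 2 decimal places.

38.83

Type-c best response for Firm 2: q₂(c) = (100 − c)/2 − q₁/2.
Firm 1 maximizes expected profit; its first-order condition is 100 − 2q₁ − E[q₂] − 6 = 0.
Substituting E[q₂] and solving: E[c₂] = 28.5, so q₁ = (100 − 2·6 + 28.5)/3 = 38.8333.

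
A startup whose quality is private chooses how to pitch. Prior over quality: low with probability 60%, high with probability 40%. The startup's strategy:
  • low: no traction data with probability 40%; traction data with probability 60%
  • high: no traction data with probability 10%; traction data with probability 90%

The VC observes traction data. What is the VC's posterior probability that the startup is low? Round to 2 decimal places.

0.50

P(traction data) = 0.6·0.6 + 0.4·0.9 = 0.72
P(low | traction data) = (0.6·0.6) / 0.72 = 0.36 / 0.72 = 0.5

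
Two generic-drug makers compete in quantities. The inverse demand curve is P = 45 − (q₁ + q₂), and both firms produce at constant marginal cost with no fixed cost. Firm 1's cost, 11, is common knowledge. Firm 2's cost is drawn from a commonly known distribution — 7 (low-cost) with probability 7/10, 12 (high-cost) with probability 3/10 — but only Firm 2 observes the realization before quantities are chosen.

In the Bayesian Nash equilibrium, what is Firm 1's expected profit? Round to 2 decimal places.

110.25

Each type of Firm 2 best-responds to q₁; Firm 1 best-responds to the expected q₂ over Firm 2's types.
Firm 2 with cost c maximizes (45 − (q₁+q₂) − c)·q₂, giving q₂(c) = (45 − c − q₁)/2.
E[c₂] = 7/10·7 + 3/10·12 = 8.5
Firm 1's FOC against E[q₂] yields q₁ = (45 − 2·11 + E[c₂])/3 = (45 − 22 + 8.5)/3 = 10.5.
E[P] = 45 − (q₁ + E[q₂]) = 21.5; Firm 1's expected profit = (E[P] − 11)·q₁ = (21.5 − 11)·10.5 = 110.25.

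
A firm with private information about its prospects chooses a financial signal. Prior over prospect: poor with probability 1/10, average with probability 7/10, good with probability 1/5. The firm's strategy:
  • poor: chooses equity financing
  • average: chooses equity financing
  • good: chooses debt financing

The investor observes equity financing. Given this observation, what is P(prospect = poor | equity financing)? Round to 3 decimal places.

P(equity financing) = (1/10)·1 + (7/10)·1 + (1/5)·0 = 4/5
P(poor | equity financing) = ((1/10)·1) / (4/5) = (1/10) / (4/5) = 1/8

0.125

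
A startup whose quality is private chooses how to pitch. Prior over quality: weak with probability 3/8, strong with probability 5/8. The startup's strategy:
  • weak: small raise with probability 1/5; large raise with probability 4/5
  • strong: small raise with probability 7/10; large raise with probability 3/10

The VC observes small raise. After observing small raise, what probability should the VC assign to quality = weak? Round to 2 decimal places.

Apply Bayes' rule using the sender's strategy as the likelihood.
P(small raise) = (3/8)·(1/5) + (5/8)·(7/10) = 41/80
P(weak | small raise) = ((3/8)·(1/5)) / (41/80) = (3/40) / (41/80) = 6/41

0.15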